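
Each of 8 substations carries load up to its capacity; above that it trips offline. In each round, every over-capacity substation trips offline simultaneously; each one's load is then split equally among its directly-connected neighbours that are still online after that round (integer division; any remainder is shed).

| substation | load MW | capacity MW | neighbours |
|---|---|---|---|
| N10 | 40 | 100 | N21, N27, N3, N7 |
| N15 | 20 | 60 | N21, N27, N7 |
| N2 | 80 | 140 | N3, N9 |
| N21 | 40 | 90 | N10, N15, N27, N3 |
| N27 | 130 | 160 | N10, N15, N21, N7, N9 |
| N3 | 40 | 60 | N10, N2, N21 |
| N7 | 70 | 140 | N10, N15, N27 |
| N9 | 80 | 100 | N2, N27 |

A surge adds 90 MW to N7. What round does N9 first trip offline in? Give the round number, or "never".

Round 1 — N7 at 160 > 140. N7 trips offline.
  N7 sheds 160 MW to N10, N15, N27: 53 each (1 lost).
    N10: 40+53 = 93 ≤ 100
    N15: 20+53 = 73 > 60
    N27: 130+53 = 183 > 160
Round 2 — N15, N27 trip offline.
  N15 sheds 73 MW to N21: 73 each.
    N21: 40+73 = 113 > 90
  N27 sheds 183 MW to N10, N21, N9: 61 each.
    N10: 93+61 = 154 > 100
    N21: 113+61 = 174 > 90
    N9: 80+61 = 141 > 100
Round 3 — N10, N21, N9 trip offline.
  N10 sheds 154 MW to N3: 154 each.
    N3: 40+154 = 194 > 60
  N21 sheds 174 MW to N3: 174 each.
    N3: 194+174 = 368 > 60
  N9 sheds 141 MW to N2: 141 each.
    N2: 80+141 = 221 > 140
Round 4 — N2, N3 trip offline.
  N2 sheds 221 MW: no online neighbours, lost.
  N3 sheds 368 MW: no online neighbours, lost.
No further trips.

3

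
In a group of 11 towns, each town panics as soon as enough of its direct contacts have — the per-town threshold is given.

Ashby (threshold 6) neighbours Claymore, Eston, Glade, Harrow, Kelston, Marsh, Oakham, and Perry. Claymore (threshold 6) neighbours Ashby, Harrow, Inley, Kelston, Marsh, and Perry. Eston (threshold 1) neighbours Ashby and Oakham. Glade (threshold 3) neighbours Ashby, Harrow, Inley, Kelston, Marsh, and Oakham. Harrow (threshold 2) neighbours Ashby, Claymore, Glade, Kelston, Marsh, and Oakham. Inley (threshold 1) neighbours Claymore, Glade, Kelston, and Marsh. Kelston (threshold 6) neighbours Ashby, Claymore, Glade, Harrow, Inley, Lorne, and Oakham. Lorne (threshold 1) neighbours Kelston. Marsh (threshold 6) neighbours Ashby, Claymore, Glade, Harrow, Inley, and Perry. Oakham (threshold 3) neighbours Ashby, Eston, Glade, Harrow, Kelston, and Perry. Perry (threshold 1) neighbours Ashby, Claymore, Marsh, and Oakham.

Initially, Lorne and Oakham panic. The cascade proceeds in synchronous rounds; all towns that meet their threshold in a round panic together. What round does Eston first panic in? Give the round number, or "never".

Round 1 — Lorne, Oakham panic (initial).
Round 2 — checking thresholds:
  Ashby: 1 of 8 neighbours < 6, not yet.
  Eston: 1 of 2 neighbours ≥ 1, panics.
  Glade: 1 of 6 neighbours < 3, not yet.
  Harrow: 1 of 6 neighbours < 2, not yet.
  Kelston: 2 of 7 neighbours < 6, not yet.
  Perry: 1 of 4 neighbours ≥ 1, panics.
Round 3 — no new panics; cascade stops.

2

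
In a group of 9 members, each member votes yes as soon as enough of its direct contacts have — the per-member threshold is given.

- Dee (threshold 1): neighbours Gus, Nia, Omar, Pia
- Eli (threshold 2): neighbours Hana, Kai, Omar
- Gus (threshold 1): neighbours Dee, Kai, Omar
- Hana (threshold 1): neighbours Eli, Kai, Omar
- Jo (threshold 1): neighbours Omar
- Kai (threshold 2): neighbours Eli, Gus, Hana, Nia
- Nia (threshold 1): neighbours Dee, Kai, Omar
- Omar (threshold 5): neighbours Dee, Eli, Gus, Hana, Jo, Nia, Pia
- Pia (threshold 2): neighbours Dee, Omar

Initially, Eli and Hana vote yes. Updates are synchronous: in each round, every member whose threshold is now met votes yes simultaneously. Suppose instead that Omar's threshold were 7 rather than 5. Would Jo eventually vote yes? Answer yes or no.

no

With Omar's threshold at 7:
Round 1 — Eli, Hana vote yes (initial).
Round 2 — checking thresholds:
  Kai: 2 of 4 neighbours ≥ 2, votes yes.
  Omar: 2 of 7 neighbours < 7, holds.
Round 3 — checking thresholds:
  Gus: 1 of 3 neighbours ≥ 1, votes yes.
  Nia: 1 of 3 neighbours ≥ 1, votes yes.
  Omar: 2 of 7 neighbours < 7, holds.
Round 4 — checking thresholds:
  Dee: 2 of 4 neighbours ≥ 1, votes yes.
  Omar: 4 of 7 neighbours < 7, holds.
Round 5 — no new yes votes; cascade stops.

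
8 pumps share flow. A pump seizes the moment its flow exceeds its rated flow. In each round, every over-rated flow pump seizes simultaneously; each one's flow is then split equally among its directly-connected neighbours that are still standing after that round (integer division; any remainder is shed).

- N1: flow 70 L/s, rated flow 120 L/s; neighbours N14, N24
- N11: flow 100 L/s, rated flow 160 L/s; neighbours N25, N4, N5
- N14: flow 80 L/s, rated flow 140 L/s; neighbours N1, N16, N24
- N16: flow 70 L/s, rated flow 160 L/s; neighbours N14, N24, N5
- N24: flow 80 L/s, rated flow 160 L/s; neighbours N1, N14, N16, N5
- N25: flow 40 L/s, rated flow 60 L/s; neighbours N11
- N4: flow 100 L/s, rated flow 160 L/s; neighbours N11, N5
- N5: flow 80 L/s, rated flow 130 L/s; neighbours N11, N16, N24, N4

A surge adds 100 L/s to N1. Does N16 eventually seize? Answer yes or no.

Round 1 — N1 at 170 > 120. N1 seizes.
  N1 sheds 170 L/s to N14, N24: 85 each.
    N14: 80+85 = 165 > 140
    N24: 80+85 = 165 > 160
Round 2 — N14, N24 seize.
  N14 sheds 165 L/s to N16: 165 each.
    N16: 70+165 = 235 > 160
  N24 sheds 165 L/s to N16, N5: 82 each (1 lost).
    N16: 235+82 = 317 > 160
    N5: 80+82 = 162 > 130
Round 3 — N16, N5 seize.
  N16 sheds 317 L/s: no online neighbours, lost.
  N5 sheds 162 L/s to N11, N4: 81 each.
    N11: 100+81 = 181 > 160
    N4: 100+81 = 181 > 160
Round 4 — N11, N4 seize.
  N11 sheds 181 L/s to N25: 181 each.
    N25: 40+181 = 221 > 60
  N4 sheds 181 L/s: no online neighbours, lost.
Round 5 — N25 seizes.
  N25 sheds 221 L/s: no online neighbours, lost.
No further seizures.

yes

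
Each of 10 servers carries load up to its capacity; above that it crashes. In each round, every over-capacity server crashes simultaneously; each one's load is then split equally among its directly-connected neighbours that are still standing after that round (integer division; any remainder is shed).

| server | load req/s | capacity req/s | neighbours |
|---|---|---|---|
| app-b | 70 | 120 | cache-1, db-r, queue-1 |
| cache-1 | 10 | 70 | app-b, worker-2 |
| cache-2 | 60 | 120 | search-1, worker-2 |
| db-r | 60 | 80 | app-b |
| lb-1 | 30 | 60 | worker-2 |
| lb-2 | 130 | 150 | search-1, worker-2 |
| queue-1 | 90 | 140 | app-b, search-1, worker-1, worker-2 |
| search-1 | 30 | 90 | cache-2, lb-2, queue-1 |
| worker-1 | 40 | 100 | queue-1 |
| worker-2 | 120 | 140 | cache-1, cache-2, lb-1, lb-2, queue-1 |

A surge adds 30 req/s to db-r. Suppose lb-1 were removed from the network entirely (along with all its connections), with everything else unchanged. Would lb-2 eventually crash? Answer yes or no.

With lb-1 removed:
Round 1 — db-r at 90 > 80. db-r crashes.
  db-r sheds 90 req/s to app-b: 90 each.
    app-b: 70+90 = 160 > 120
Round 2 — app-b crashes.
  app-b sheds 160 req/s to cache-1, queue-1: 80 each.
    cache-1: 10+80 = 90 > 70
    queue-1: 90+80 = 170 > 140
Round 3 — cache-1, queue-1 crash.
  cache-1 sheds 90 req/s to worker-2: 90 each.
    worker-2: 120+90 = 210 > 140
  queue-1 sheds 170 req/s to search-1, worker-1, worker-2: 56 each (2 lost).
    search-1: 30+56 = 86 ≤ 90
    worker-1: 40+56 = 96 ≤ 100
    worker-2: 210+56 = 266 > 140
Round 4 — worker-2 crashes.
  worker-2 sheds 266 req/s to cache-2, lb-2: 133 each.
    cache-2: 60+133 = 193 > 120
    lb-2: 130+133 = 263 > 150
Round 5 — cache-2, lb-2 crash.
  cache-2 sheds 193 req/s to search-1: 193 each.
    search-1: 86+193 = 279 > 90
  lb-2 sheds 263 req/s to search-1: 263 each.
    search-1: 279+263 = 542 > 90
Round 6 — search-1 crashes.
  search-1 sheds 542 req/s: no online neighbours, lost.
No further crashes.

yes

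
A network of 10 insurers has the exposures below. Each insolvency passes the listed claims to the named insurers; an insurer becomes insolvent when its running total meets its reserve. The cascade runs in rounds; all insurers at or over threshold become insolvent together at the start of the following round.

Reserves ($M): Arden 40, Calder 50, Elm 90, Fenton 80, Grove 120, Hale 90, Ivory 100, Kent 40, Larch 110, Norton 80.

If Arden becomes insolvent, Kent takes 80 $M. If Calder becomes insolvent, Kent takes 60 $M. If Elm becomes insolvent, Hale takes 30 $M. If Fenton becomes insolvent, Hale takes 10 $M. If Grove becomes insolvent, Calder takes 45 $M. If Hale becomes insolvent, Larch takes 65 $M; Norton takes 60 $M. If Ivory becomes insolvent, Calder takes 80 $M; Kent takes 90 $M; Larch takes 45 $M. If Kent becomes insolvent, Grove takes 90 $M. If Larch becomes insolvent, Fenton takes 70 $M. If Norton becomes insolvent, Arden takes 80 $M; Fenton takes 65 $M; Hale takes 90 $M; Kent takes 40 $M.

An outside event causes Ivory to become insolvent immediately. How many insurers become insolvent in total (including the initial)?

3

Round 1 — Ivory becomes insolvent (initial).
  Calder: +80 → 80 ≥ 50
  Kent: +90 → 90 ≥ 40
  Larch: +45 → 45 < 110
Round 2 — Calder, Kent become insolvent.
  Grove: +90 → 90 < 120
No further insolvencies.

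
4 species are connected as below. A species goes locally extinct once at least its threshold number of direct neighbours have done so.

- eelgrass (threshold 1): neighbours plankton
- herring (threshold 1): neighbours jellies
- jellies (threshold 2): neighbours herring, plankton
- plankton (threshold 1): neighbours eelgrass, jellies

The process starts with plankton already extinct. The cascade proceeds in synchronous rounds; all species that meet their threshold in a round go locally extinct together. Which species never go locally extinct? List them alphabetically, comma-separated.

Round 1 — plankton goes locally extinct (initial).
Round 2 — checking thresholds:
  eelgrass: 1 of 1 neighbours ≥ 1, goes locally extinct.
  jellies: 1 of 2 neighbours < 2, below threshold.
Round 3 — no new extinctions; cascade stops.

herring, jellies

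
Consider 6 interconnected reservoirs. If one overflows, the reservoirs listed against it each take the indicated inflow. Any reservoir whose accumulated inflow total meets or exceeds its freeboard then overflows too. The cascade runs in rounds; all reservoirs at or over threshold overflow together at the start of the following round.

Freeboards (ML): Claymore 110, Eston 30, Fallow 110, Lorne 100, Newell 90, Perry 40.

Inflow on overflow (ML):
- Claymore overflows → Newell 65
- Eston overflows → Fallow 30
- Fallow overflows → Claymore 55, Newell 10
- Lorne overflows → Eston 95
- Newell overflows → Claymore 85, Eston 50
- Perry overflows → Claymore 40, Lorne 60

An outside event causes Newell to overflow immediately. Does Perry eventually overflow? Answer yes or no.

no

Round 1 — Newell overflows (initial).
  Claymore: +85 → 85 < 110
  Eston: +50 → 50 ≥ 30
Round 2 — Eston overflows.
  Fallow: +30 → 30 < 110
No further overflows.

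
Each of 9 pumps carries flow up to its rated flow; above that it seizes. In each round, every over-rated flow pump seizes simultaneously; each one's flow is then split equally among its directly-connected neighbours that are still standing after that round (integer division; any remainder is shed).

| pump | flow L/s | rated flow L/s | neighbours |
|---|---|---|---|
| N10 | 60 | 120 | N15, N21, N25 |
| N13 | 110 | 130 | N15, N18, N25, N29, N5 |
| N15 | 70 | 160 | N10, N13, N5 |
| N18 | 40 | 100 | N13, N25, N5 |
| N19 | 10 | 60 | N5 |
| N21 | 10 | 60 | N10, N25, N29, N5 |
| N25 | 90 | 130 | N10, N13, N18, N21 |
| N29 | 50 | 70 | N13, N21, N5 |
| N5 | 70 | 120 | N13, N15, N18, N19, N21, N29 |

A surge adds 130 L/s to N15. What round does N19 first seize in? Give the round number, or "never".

never

Round 1 — N15 at 200 > 160. N15 seizes.
  N15 sheds 200 L/s to N10, N13, N5: 66 each (2 lost).
    N10: 60+66 = 126 > 120
    N13: 110+66 = 176 > 130
    N5: 70+66 = 136 > 120
Round 2 — N10, N13, N5 seize.
  N10 sheds 126 L/s to N21, N25: 63 each.
    N21: 10+63 = 73 > 60
    N25: 90+63 = 153 > 130
  N13 sheds 176 L/s to N18, N25, N29: 58 each (2 lost).
    N18: 40+58 = 98 ≤ 100
    N25: 153+58 = 211 > 130
    N29: 50+58 = 108 > 70
  N5 sheds 136 L/s to N18, N19, N21, N29: 34 each.
    N18: 98+34 = 132 > 100
    N19: 10+34 = 44 ≤ 60
    N21: 73+34 = 107 > 60
    N29: 108+34 = 142 > 70
Round 3 — N18, N21, N25, N29 seize.
  N18 sheds 132 L/s: no online neighbours, lost.
  N21 sheds 107 L/s: no online neighbours, lost.
  N25 sheds 211 L/s: no online neighbours, lost.
  N29 sheds 142 L/s: no online neighbours, lost.
No further seizures.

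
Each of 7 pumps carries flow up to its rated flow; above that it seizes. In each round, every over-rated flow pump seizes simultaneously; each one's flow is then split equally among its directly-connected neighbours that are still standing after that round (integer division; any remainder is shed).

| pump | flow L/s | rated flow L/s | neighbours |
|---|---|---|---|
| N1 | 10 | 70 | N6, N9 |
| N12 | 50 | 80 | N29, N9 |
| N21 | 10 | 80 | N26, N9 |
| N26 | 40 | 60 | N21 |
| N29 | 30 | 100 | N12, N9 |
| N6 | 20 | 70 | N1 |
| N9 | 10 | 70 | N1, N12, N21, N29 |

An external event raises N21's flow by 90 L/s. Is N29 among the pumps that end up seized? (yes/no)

Round 1 — N21 at 100 > 80. N21 seizes.
  N21 sheds 100 L/s to N26, N9: 50 each.
    N26: 40+50 = 90 > 60
    N9: 10+50 = 60 ≤ 70
Round 2 — N26 seizes.
  N26 sheds 90 L/s: no online neighbours, lost.
No further seizures.

no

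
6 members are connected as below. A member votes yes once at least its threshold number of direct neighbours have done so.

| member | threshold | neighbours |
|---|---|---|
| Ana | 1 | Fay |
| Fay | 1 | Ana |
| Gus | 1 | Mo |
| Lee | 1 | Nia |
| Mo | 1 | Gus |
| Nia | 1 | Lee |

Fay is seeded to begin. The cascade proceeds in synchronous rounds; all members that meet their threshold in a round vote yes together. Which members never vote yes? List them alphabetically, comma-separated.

Round 1 — Fay votes yes (initial).
Round 2 — checking thresholds:
  Ana: 1 of 1 neighbours ≥ 1, votes yes.
Round 3 — no new yes votes; cascade stops.

Gus, Lee, Mo, Nia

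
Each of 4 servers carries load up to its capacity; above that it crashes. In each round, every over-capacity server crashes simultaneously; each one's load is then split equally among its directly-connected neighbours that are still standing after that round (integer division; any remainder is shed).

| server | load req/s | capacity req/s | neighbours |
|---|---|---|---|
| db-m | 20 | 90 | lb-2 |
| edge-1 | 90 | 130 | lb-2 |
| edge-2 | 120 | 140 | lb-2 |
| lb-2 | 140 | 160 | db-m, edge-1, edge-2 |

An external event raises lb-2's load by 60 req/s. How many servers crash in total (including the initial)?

Round 1 — lb-2 at 200 > 160. lb-2 crashes.
  lb-2 sheds 200 req/s to db-m, edge-1, edge-2: 66 each (2 lost).
    db-m: 20+66 = 86 ≤ 90
    edge-1: 90+66 = 156 > 130
    edge-2: 120+66 = 186 > 140
Round 2 — edge-1, edge-2 crash.
  edge-1 sheds 156 req/s: no online neighbours, lost.
  edge-2 sheds 186 req/s: no online neighbours, lost.
No further crashes.

3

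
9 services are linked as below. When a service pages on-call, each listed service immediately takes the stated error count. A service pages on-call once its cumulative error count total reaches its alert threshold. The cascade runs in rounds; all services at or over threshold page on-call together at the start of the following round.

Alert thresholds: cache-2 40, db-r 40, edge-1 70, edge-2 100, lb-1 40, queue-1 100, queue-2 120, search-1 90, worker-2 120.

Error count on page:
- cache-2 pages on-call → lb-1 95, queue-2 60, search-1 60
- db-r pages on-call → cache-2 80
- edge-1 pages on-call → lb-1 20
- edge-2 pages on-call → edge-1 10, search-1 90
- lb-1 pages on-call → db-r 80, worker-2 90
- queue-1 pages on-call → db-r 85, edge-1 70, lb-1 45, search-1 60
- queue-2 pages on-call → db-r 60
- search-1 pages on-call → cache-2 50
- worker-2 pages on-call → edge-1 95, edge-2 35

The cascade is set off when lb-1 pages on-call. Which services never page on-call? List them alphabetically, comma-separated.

Round 1 — lb-1 pages on-call (initial).
  db-r: +80 → 80 ≥ 40
  worker-2: +90 → 90 < 120
Round 2 — db-r pages on-call.
  cache-2: +80 → 80 ≥ 40
Round 3 — cache-2 pages on-call.
  queue-2: +60 → 60 < 120
  search-1: +60 → 60 < 90
No further pages.

edge-1, edge-2, queue-1, queue-2, search-1, worker-2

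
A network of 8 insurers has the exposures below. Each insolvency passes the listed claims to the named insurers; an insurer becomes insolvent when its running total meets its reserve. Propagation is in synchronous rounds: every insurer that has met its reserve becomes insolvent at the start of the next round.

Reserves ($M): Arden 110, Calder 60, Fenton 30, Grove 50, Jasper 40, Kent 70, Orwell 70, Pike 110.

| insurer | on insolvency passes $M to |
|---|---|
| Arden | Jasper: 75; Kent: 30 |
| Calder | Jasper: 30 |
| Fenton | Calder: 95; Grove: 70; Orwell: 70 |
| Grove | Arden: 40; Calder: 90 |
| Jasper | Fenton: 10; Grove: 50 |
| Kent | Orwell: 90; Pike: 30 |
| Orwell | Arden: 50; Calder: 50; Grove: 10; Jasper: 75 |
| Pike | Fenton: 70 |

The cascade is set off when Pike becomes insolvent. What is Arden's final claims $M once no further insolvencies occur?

Round 1 — Pike becomes insolvent (initial).
  Fenton: +70 → 70 ≥ 30
Round 2 — Fenton becomes insolvent.
  Calder: +95 → 95 ≥ 60
  Grove: +70 → 70 ≥ 50
  Orwell: +70 → 70 ≥ 70
Round 3 — Calder, Grove, Orwell become insolvent.
  Arden: +40+50 → 90 < 110
  Jasper: +30+75 → 105 ≥ 40
Round 4 — Jasper becomes insolvent.
No further insolvencies.

90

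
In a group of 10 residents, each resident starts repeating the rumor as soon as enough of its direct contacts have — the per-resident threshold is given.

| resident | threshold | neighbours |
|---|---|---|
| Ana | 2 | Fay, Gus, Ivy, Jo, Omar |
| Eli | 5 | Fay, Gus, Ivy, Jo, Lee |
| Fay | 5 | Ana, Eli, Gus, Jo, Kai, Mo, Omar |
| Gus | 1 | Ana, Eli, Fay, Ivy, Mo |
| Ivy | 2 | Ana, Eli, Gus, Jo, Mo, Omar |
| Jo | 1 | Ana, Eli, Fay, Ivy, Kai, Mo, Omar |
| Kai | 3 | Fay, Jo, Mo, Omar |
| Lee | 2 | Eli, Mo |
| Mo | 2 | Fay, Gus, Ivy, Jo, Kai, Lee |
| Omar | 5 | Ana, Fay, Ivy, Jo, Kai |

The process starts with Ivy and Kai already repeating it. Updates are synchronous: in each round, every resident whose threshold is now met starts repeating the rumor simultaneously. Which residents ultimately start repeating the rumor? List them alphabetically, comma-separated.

Ana, Fay, Gus, Ivy, Jo, Kai, Mo, Omar

Round 1 — Ivy, Kai start repeating the rumor (initial).
Round 2 — checking thresholds:
  Ana: 1 of 5 neighbours < 2, not yet.
  Eli: 1 of 5 neighbours < 5, not yet.
  Fay: 1 of 7 neighbours < 5, not yet.
  Gus: 1 of 5 neighbours ≥ 1, starts repeating the rumor.
  Jo: 2 of 7 neighbours ≥ 1, starts repeating the rumor.
  Mo: 2 of 6 neighbours ≥ 2, starts repeating the rumor.
  Omar: 2 of 5 neighbours < 5, not yet.
Round 3 — checking thresholds:
  Ana: 3 of 5 neighbours ≥ 2, starts repeating the rumor.
  Eli: 3 of 5 neighbours < 5, not yet.
  Fay: 4 of 7 neighbours < 5, not yet.
  Lee: 1 of 2 neighbours < 2, not yet.
  Omar: 3 of 5 neighbours < 5, not yet.
Round 4 — checking thresholds:
  Eli: 3 of 5 neighbours < 5, not yet.
  Fay: 5 of 7 neighbours ≥ 5, starts repeating the rumor.
  Lee: 1 of 2 neighbours < 2, not yet.
  Omar: 4 of 5 neighbours < 5, not yet.
Round 5 — checking thresholds:
  Eli: 4 of 5 neighbours < 5, not yet.
  Lee: 1 of 2 neighbours < 2, not yet.
  Omar: 5 of 5 neighbours ≥ 5, starts repeating the rumor.
Round 6 — no new spreads; cascade stops.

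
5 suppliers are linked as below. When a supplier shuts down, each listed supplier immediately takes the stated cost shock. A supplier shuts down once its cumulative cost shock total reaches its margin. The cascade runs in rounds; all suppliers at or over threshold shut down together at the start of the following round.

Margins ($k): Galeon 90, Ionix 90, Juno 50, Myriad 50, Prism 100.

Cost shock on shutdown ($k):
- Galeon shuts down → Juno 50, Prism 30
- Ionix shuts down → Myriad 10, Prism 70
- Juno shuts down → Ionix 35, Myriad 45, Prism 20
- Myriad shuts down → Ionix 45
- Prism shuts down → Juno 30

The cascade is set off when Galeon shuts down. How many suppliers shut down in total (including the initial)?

2

Round 1 — Galeon shuts down (initial).
  Juno: +50 → 50 ≥ 50
  Prism: +30 → 30 < 100
Round 2 — Juno shuts down.
  Ionix: +35 → 35 < 90
  Myriad: +45 → 45 < 50
  Prism: +20 → 50 < 100
No further shutdowns.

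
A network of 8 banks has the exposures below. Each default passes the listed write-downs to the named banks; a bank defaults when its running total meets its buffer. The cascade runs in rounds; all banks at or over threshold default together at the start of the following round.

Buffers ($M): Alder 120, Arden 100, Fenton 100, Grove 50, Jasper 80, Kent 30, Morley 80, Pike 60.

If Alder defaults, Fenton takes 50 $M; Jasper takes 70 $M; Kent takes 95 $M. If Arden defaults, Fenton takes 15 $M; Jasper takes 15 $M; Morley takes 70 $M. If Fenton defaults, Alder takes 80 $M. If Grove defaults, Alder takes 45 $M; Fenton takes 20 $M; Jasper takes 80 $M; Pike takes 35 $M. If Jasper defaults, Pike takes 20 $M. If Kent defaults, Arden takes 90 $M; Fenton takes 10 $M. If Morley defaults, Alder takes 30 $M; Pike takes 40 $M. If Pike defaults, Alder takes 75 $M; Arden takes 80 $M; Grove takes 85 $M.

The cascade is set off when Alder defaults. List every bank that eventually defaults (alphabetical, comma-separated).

Alder, Kent

Round 1 — Alder defaults (initial).
  Fenton: +50 → 50 < 100
  Jasper: +70 → 70 < 80
  Kent: +95 → 95 ≥ 30
Round 2 — Kent defaults.
  Arden: +90 → 90 < 100
  Fenton: +10 → 60 < 100
No further defaults.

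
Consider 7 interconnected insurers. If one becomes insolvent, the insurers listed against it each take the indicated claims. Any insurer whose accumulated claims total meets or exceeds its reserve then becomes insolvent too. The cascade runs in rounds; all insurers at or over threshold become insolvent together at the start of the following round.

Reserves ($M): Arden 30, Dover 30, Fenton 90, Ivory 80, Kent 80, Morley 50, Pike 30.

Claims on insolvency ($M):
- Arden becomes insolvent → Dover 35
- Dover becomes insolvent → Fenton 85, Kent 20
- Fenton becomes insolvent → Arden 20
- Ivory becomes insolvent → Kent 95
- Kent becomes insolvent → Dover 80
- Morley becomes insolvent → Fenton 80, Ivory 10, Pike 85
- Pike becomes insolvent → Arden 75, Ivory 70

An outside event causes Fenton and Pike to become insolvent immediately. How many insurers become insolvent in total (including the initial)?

Round 1 — Fenton, Pike become insolvent (initial).
  Arden: +20+75 → 95 ≥ 30
  Ivory: +70 → 70 < 80
Round 2 — Arden becomes insolvent.
  Dover: +35 → 35 ≥ 30
Round 3 — Dover becomes insolvent.
  Kent: +20 → 20 < 80
No further insolvencies.

4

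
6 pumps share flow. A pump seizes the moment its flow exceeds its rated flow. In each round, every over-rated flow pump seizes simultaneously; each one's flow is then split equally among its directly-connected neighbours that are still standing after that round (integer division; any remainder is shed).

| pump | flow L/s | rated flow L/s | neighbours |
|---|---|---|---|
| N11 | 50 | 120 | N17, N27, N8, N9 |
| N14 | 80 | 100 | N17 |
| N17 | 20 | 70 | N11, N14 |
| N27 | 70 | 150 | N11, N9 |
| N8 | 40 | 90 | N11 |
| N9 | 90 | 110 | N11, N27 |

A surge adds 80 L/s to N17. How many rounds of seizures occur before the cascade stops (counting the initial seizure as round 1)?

2

Round 1 — N17 at 100 > 70. N17 seizes.
  N17 sheds 100 L/s to N11, N14: 50 each.
    N11: 50+50 = 100 ≤ 120
    N14: 80+50 = 130 > 100
Round 2 — N14 seizes.
  N14 sheds 130 L/s: no online neighbours, lost.
No further seizures.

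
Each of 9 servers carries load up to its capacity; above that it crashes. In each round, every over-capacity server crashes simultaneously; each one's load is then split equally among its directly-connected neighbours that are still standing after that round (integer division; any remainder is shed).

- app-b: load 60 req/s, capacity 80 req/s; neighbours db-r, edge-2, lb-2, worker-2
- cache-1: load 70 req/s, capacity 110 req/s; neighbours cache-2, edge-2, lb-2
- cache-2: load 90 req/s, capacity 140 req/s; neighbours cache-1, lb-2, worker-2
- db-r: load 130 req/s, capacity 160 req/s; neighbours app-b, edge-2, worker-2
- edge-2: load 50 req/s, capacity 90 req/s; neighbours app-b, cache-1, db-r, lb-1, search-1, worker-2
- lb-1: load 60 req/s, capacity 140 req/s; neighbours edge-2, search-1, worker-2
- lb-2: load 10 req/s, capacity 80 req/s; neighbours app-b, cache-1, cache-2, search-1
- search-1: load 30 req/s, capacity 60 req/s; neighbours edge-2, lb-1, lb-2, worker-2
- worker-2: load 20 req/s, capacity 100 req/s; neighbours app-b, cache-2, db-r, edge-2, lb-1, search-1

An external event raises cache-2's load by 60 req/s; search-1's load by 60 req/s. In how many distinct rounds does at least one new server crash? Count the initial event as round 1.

Round 1 — cache-2 at 150 > 140; search-1 at 90 > 60. cache-2, search-1 crash.
  cache-2 sheds 150 req/s to cache-1, lb-2, worker-2: 50 each.
    cache-1: 70+50 = 120 > 110
    lb-2: 10+50 = 60 ≤ 80
    worker-2: 20+50 = 70 ≤ 100
  search-1 sheds 90 req/s to edge-2, lb-1, lb-2, worker-2: 22 each (2 lost).
    edge-2: 50+22 = 72 ≤ 90
    lb-1: 60+22 = 82 ≤ 140
    lb-2: 60+22 = 82 > 80
    worker-2: 70+22 = 92 ≤ 100
Round 2 — cache-1, lb-2 crash.
  cache-1 sheds 120 req/s to edge-2: 120 each.
    edge-2: 72+120 = 192 > 90
  lb-2 sheds 82 req/s to app-b: 82 each.
    app-b: 60+82 = 142 > 80
Round 3 — app-b, edge-2 crash.
  app-b sheds 142 req/s to db-r, worker-2: 71 each.
    db-r: 130+71 = 201 > 160
    worker-2: 92+71 = 163 > 100
  edge-2 sheds 192 req/s to db-r, lb-1, worker-2: 64 each.
    db-r: 201+64 = 265 > 160
    lb-1: 82+64 = 146 > 140
    worker-2: 163+64 = 227 > 100
Round 4 — db-r, lb-1, worker-2 crash.
  db-r sheds 265 req/s: no online neighbours, lost.
  lb-1 sheds 146 req/s: no online neighbours, lost.
  worker-2 sheds 227 req/s: no online neighbours, lost.
No further crashes.

4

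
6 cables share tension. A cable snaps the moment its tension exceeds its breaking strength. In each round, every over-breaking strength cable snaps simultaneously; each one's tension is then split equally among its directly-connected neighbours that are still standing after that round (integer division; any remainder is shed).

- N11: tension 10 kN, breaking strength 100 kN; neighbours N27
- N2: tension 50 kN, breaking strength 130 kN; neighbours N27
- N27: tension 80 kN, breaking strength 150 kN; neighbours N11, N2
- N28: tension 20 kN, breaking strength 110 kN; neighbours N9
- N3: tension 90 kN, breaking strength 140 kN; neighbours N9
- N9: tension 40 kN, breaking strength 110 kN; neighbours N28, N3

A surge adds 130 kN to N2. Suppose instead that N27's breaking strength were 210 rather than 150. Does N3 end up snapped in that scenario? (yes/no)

With N27's breaking strength at 210:
Round 1 — N2 at 180 > 130. N2 snaps.
  N2 sheds 180 kN to N27: 180 each.
    N27: 80+180 = 260 > 210
Round 2 — N27 snaps.
  N27 sheds 260 kN to N11: 260 each.
    N11: 10+260 = 270 > 100
Round 3 — N11 snaps.
  N11 sheds 270 kN: no online neighbours, lost.
No further breaks.

no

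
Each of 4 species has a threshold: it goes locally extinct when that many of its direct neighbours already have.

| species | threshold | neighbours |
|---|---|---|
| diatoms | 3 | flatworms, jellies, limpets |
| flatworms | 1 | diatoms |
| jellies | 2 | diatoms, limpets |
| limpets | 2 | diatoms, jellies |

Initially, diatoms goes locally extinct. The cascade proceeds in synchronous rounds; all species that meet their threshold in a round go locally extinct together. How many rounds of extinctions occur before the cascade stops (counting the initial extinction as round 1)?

2

Round 1 — diatoms goes locally extinct (initial).
Round 2 — checking thresholds:
  flatworms: 1 of 1 neighbours ≥ 1, goes locally extinct.
  jellies: 1 of 2 neighbours < 2, below threshold.
  limpets: 1 of 2 neighbours < 2, below threshold.
Round 3 — no new extinctions; cascade stops.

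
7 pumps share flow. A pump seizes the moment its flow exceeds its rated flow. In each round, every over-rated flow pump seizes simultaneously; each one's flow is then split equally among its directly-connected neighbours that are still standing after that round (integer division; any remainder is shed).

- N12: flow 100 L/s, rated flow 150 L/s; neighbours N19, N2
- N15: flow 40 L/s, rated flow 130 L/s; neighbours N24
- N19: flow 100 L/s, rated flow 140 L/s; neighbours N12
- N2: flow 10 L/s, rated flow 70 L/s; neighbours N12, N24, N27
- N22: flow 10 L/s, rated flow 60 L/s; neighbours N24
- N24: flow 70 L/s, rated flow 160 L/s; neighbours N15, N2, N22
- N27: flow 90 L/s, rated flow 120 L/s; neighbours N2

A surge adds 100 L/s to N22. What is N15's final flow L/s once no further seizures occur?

130

Round 1 — N22 at 110 > 60. N22 seizes.
  N22 sheds 110 L/s to N24: 110 each.
    N24: 70+110 = 180 > 160
Round 2 — N24 seizes.
  N24 sheds 180 L/s to N15, N2: 90 each.
    N15: 40+90 = 130 ≤ 130
    N2: 10+90 = 100 > 70
Round 3 — N2 seizes.
  N2 sheds 100 L/s to N12, N27: 50 each.
    N12: 100+50 = 150 ≤ 150
    N27: 90+50 = 140 > 120
Round 4 — N27 seizes.
  N27 sheds 140 L/s: no online neighbours, lost.
No further seizures.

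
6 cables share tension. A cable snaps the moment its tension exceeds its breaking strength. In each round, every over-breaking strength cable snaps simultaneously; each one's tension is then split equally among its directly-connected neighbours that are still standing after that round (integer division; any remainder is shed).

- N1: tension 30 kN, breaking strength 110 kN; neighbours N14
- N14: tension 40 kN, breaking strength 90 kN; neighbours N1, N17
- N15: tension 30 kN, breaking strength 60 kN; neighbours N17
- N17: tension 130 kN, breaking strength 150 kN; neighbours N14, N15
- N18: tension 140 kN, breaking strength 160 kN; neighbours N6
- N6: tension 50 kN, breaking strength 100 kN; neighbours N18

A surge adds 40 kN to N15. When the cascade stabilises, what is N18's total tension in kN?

140

Round 1 — N15 at 70 > 60. N15 snaps.
  N15 sheds 70 kN to N17: 70 each.
    N17: 130+70 = 200 > 150
Round 2 — N17 snaps.
  N17 sheds 200 kN to N14: 200 each.
    N14: 40+200 = 240 > 90
Round 3 — N14 snaps.
  N14 sheds 240 kN to N1: 240 each.
    N1: 30+240 = 270 > 110
Round 4 — N1 snaps.
  N1 sheds 270 kN: no online neighbours, lost.
No further breaks.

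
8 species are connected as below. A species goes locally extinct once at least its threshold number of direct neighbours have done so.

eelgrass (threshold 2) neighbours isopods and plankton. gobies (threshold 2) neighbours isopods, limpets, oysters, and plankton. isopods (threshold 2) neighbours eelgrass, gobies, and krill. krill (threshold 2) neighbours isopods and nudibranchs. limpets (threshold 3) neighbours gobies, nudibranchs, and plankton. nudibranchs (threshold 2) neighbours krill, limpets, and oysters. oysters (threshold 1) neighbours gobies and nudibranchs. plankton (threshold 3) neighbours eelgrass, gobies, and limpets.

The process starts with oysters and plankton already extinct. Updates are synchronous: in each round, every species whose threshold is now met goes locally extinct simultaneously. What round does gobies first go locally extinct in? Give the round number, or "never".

Round 1 — oysters, plankton go locally extinct (initial).
Round 2 — checking thresholds:
  eelgrass: 1 of 2 neighbours < 2, below threshold.
  gobies: 2 of 4 neighbours ≥ 2, goes locally extinct.
  limpets: 1 of 3 neighbours < 3, below threshold.
  nudibranchs: 1 of 3 neighbours < 2, below threshold.
Round 3 — no new extinctions; cascade stops.

2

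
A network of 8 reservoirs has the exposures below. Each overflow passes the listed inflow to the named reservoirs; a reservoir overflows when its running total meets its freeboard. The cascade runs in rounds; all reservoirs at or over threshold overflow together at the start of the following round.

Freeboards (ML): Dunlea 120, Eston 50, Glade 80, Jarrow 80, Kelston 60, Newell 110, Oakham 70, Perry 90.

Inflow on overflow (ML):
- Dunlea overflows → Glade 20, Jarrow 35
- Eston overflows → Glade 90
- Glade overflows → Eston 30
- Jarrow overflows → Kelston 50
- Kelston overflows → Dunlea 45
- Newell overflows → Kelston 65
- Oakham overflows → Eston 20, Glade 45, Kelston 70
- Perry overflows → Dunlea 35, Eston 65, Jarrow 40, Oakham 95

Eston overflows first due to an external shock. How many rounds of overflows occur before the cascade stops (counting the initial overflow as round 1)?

2

Round 1 — Eston overflows (initial).
  Glade: +90 → 90 ≥ 80
Round 2 — Glade overflows.
No further overflows.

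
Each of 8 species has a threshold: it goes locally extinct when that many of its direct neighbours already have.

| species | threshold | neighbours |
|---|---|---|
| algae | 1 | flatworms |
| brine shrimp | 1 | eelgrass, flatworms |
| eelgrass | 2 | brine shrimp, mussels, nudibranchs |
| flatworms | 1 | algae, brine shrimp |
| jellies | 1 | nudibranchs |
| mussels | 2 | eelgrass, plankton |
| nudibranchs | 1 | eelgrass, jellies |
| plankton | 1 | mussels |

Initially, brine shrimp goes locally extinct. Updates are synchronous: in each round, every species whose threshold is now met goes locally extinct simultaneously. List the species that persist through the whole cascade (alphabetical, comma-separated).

Round 1 — brine shrimp goes locally extinct (initial).
Round 2 — checking thresholds:
  eelgrass: 1 of 3 neighbours < 2, not yet.
  flatworms: 1 of 2 neighbours ≥ 1, goes locally extinct.
Round 3 — checking thresholds:
  algae: 1 of 1 neighbours ≥ 1, goes locally extinct.
  eelgrass: 1 of 3 neighbours < 2, not yet.
Round 4 — no new extinctions; cascade stops.

eelgrass, jellies, mussels, nudibranchs, plankton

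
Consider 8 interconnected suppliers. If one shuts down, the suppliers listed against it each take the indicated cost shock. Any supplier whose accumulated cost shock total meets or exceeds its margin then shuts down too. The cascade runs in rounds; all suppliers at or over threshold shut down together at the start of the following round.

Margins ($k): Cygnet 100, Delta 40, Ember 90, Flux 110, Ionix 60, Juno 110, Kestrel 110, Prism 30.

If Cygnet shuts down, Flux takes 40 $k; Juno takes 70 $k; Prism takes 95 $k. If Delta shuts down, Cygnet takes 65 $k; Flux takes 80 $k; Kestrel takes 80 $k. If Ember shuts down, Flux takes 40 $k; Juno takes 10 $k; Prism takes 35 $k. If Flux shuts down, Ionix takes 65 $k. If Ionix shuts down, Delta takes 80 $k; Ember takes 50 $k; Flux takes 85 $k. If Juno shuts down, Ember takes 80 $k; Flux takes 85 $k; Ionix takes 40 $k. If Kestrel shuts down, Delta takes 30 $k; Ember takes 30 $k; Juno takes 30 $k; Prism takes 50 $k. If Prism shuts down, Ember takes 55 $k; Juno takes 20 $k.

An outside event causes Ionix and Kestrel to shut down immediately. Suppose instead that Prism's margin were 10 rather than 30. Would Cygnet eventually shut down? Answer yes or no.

With Prism's margin at 10:
Round 1 — Ionix, Kestrel shut down (initial).
  Delta: +80+30 → 110 ≥ 40
  Ember: +50+30 → 80 < 90
  Flux: +85 → 85 < 110
  Juno: +30 → 30 < 110
  Prism: +50 → 50 ≥ 10
Round 2 — Delta, Prism shut down.
  Cygnet: +65 → 65 < 100
  Ember: +55 → 135 ≥ 90
  Flux: +80 → 165 ≥ 110
  Juno: +20 → 50 < 110
Round 3 — Ember, Flux shut down.
  Juno: +10 → 60 < 110
No further shutdowns.

no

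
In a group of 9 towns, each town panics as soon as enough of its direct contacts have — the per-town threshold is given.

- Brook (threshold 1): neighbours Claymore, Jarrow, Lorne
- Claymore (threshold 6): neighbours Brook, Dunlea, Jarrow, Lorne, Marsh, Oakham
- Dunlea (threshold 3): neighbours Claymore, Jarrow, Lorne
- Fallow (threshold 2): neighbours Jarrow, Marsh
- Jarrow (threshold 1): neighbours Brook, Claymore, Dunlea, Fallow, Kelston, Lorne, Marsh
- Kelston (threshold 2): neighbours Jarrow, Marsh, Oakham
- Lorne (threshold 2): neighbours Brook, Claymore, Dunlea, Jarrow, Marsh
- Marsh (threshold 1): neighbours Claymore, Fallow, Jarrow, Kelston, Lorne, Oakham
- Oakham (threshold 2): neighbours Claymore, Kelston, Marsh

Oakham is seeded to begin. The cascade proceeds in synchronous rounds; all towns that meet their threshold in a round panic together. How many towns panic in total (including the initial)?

Round 1 — Oakham panics (initial).
Round 2 — checking thresholds:
  Claymore: 1 of 6 neighbours < 6, below threshold.
  Kelston: 1 of 3 neighbours < 2, below threshold.
  Marsh: 1 of 6 neighbours ≥ 1, panics.
Round 3 — checking thresholds:
  Claymore: 2 of 6 neighbours < 6, below threshold.
  Fallow: 1 of 2 neighbours < 2, below threshold.
  Jarrow: 1 of 7 neighbours ≥ 1, panics.
  Kelston: 2 of 3 neighbours ≥ 2, panics.
  Lorne: 1 of 5 neighbours < 2, below threshold.
Round 4 — checking thresholds:
  Brook: 1 of 3 neighbours ≥ 1, panics.
  Claymore: 3 of 6 neighbours < 6, below threshold.
  Dunlea: 1 of 3 neighbours < 3, below threshold.
  Fallow: 2 of 2 neighbours ≥ 2, panics.
  Lorne: 2 of 5 neighbours ≥ 2, panics.
Round 5 — no new panics; cascade stops.

7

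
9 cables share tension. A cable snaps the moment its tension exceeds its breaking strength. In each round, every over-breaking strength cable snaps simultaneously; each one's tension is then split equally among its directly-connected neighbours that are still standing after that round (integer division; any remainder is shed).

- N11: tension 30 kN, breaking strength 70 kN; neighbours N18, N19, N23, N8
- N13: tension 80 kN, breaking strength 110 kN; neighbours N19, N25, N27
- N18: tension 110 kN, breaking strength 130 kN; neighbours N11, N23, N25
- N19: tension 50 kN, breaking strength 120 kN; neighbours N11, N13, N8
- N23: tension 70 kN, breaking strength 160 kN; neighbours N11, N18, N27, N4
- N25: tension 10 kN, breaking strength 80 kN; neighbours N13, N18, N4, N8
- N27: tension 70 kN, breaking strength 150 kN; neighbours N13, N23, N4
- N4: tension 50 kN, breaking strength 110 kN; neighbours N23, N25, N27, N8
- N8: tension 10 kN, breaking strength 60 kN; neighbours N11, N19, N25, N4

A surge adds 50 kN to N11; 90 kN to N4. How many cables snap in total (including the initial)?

Round 1 — N11 at 80 > 70; N4 at 140 > 110. N11, N4 snap.
  N11 sheds 80 kN to N18, N19, N23, N8: 20 each.
    N18: 110+20 = 130 ≤ 130
    N19: 50+20 = 70 ≤ 120
    N23: 70+20 = 90 ≤ 160
    N8: 10+20 = 30 ≤ 60
  N4 sheds 140 kN to N23, N25, N27, N8: 35 each.
    N23: 90+35 = 125 ≤ 160
    N25: 10+35 = 45 ≤ 80
    N27: 70+35 = 105 ≤ 150
    N8: 30+35 = 65 > 60
Round 2 — N8 snaps.
  N8 sheds 65 kN to N19, N25: 32 each (1 lost).
    N19: 70+32 = 102 ≤ 120
    N25: 45+32 = 77 ≤ 80
No further breaks.

3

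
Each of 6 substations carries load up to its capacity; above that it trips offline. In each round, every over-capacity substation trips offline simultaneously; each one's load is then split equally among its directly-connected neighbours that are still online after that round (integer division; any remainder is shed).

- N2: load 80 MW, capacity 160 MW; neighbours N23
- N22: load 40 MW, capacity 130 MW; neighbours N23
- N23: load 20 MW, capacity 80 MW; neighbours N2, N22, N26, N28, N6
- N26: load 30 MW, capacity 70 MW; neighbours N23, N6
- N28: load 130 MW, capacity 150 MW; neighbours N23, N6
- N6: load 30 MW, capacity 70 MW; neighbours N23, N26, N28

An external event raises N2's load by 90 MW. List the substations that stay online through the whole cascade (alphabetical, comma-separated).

N22

Round 1 — N2 at 170 > 160. N2 trips offline.
  N2 sheds 170 MW to N23: 170 each.
    N23: 20+170 = 190 > 80
Round 2 — N23 trips offline.
  N23 sheds 190 MW to N22, N26, N28, N6: 47 each (2 lost).
    N22: 40+47 = 87 ≤ 130
    N26: 30+47 = 77 > 70
    N28: 130+47 = 177 > 150
    N6: 30+47 = 77 > 70
Round 3 — N26, N28, N6 trip offline.
  N26 sheds 77 MW: no online neighbours, lost.
  N28 sheds 177 MW: no online neighbours, lost.
  N6 sheds 77 MW: no online neighbours, lost.
No further trips.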